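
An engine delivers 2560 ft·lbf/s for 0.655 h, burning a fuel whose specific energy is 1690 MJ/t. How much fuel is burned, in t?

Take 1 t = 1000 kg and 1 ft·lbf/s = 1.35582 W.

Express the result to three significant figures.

0.00484 t

2560 ft·lbf/s → 3470.9 W
0.655 h → 2358 s
E = P × t = 3470.9 × 2358 = 8.18438×10⁶ J
1690 MJ/t → 1.69×10⁶ J/kg
m = E / e_s = 8.18438×10⁶ / 1.69×10⁶ = 4.84283 kg
In t: 4.84283 / 1000 = 0.00484283 t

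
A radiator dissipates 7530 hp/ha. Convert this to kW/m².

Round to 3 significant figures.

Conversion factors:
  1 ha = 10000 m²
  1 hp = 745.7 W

0.562 kW/m²

7530 hp/ha × 745.7 W/hp ÷ 10000 m²/ha = 561.512 W/m²
561.512 W/m² ÷ 1000 W/kW = 0.561512 kW/m²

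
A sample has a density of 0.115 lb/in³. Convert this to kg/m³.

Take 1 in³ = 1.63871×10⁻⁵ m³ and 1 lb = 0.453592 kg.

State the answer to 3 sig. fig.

3180 kg/m³

0.115 lb/in³ × 0.453592 kg/lb ÷ 1.63871×10⁻⁵ m³/in³ = 3183.18 kg/m³
3183.18 kg/m³  = 3183.18 kg/m³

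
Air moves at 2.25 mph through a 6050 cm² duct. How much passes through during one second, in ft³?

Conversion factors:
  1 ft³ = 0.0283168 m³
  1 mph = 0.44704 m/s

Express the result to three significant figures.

2.25 mph × 0.44704 = 1.00584 m/s
6050 cm² × 0.0001 = 0.605 m²
V = v × A × t = 1.00584 m/s × 0.605 m² × 1 s = 0.608533 m³
0.608533 m³ ÷ (0.0283168 m³/ft³) = 21.4902 ft³

21.5 ft³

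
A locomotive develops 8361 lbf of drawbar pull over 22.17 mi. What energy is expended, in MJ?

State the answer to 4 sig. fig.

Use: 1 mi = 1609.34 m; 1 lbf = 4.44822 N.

1327 MJ

8361 lbf × 4.44822 = 37191.6 N
22.17 mi × 1609.34 = 35679.1 m
W = F × d = 37191.6 N × 35679.1 m = 1.32696×10⁹ J
1.32696×10⁹ J ÷ (1000000 J/MJ) = 1326.96 MJ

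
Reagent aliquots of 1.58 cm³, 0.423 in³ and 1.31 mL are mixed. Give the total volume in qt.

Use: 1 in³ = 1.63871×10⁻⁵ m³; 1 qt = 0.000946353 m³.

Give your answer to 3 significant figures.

1.58 cm³ × 10⁻⁶ → 1.58×10⁻⁶ m³
0.423 in³ × 1.63871×10⁻⁵ → 6.93174×10⁻⁶ m³
1.31 mL × 10⁻⁶ → 1.31×10⁻⁶ m³
Sum: 1.58×10⁻⁶ + 6.93174×10⁻⁶ + 1.31×10⁻⁶ = 9.82174×10⁻⁶ m³
In qt: 9.82174×10⁻⁶ / 0.000946353 = 0.0103785 qt

0.0104 qt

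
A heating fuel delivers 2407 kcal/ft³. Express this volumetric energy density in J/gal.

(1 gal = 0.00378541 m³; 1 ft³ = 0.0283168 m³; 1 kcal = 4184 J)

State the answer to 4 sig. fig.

1.346×10⁶ J/gal

2407 kcal/ft³ × 4184 J/kcal ÷ 0.0283168 m³/ft³ = 3.55651×10⁸ J/m³
3.55651×10⁸ J/m³ × 0.00378541 m³/gal = 1.34628×10⁶ J/gal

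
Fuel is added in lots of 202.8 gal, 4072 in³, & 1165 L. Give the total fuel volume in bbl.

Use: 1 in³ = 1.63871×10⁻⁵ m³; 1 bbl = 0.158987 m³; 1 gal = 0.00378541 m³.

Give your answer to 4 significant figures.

202.8 gal × 0.00378541 = 0.767681 m³
4072 in³ × 1.63871×10⁻⁵ = 0.0667283 m³
1165 L × 0.001 = 1.165 m³
Total: 0.767681 + 0.0667283 + 1.165 = 1.99941 m³
In bbl: 1.99941 / 0.158987 = 12.5759 bbl

12.58 bbl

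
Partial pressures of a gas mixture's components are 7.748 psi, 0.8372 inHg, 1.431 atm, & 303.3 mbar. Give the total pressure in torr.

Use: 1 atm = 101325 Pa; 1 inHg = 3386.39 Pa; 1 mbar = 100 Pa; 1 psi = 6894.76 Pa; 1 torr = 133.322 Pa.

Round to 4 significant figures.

7.748 psi × 6894.76 → 53420.6 Pa
0.8372 inHg × 3386.39 → 2835.09 Pa
1.431 atm × 101325 → 144996 Pa
303.3 mbar × 100 → 30330 Pa
Combined: 53420.6 + 2835.09 + 144996 + 30330 = 231582 Pa
In torr: 231582 / 133.322 = 1737.01 torr

1737 torr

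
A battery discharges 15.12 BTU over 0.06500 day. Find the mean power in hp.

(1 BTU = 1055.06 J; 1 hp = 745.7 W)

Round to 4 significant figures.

15.12 BTU × 1055.06 = 15952.5 J
0.06500 day × 86400 = 5616 s
P = E / t = 15952.5 J / 5616 s = 2.84054 W
2.84054 W ÷ (745.7 W/hp) = 0.00380923 hp

0.003809 hp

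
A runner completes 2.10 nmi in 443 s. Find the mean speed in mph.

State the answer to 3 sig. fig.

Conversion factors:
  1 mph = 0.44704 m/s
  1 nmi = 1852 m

19.6 mph

2.10 nmi × 1852 → 3889.2 m
v = d / t = 3889.2 m / 443 s = 8.77923 m/s
8.77923 m/s ÷ (0.44704 m/s/mph) = 19.6386 mph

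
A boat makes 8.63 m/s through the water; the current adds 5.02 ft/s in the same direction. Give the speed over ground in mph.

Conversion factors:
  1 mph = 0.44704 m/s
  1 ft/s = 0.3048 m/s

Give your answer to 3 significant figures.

22.7 mph

8.63 m/s (already m/s)
5.02 ft/s × 0.3048 = 1.5301 m/s
Combined: 8.63 + 1.5301 = 10.1601 m/s
In mph: 10.1601 / 0.44704 = 22.7275 mph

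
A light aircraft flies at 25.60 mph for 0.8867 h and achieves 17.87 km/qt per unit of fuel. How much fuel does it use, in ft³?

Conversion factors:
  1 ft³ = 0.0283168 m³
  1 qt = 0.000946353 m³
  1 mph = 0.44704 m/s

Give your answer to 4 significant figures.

25.60 mph → 11.4442 m/s
0.8867 h → 3192.12 s
d = v × t = 11.4442 × 3192.12 = 36531.3 m
17.87 km/qt → 1.8883×10⁷ m/m³
V = d / (distance per unit fuel) = 36531.3 / 1.8883×10⁷ = 0.00193461 m³
In ft³: 0.00193461 / 0.0283168 = 0.0683202 ft³

0.06832 ft³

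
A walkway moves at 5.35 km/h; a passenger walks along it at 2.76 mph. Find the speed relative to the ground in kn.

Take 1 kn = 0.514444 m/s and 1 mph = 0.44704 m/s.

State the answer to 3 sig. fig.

5.35 km/h × (1/3.6) = 1.48611 m/s
2.76 mph × 0.44704 = 1.23383 m/s
Sum: 1.48611 + 1.23383 = 2.71994 m/s
In kn: 2.71994 / 0.514444 = 5.28714 kn

5.29 kn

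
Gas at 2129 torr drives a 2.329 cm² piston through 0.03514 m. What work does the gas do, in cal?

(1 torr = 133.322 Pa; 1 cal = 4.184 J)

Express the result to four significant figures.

2129 torr → 283843 Pa
2.329 cm² → 2.329×10⁻⁴ m²
F = P × A = 283843 × 2.329×10⁻⁴ = 66.107 N
W = F × d = 66.107 × 0.03514 = 2.323 J
In cal: 2.323 / 4.184 = 0.55521 cal

0.5552 cal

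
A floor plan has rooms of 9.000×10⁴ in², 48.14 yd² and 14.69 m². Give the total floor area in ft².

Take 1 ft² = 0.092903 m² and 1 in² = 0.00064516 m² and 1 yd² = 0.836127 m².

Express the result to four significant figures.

1216 ft²

9.000×10⁴ in² × 0.00064516 → 58.0644 m²
48.14 yd² × 0.836127 → 40.2512 m²
14.69 m² (already m²)
Total: 58.0644 + 40.2512 + 14.69 = 113.006 m²
In ft²: 113.006 / 0.092903 = 1216.39 ft²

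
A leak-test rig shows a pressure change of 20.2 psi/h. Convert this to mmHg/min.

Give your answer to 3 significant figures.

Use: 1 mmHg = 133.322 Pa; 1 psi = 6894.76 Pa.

20.2 psi/h × 6894.76 Pa/psi ÷ 3600 s/h = 38.6873 Pa/s
38.6873 Pa/s ÷ 133.322 Pa/mmHg × 60 s/min = 17.4108 mmHg/min

17.4 mmHg/min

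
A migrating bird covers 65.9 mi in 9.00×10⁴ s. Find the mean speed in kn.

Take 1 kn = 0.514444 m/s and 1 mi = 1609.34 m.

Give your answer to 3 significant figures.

2.29 kn

65.9 mi × 1609.34 → 106056 m
v = d / t = 106056 m / 90000 s = 1.1784 m/s
1.1784 m/s ÷ (0.514444 m/s/kn) = 2.29063 kn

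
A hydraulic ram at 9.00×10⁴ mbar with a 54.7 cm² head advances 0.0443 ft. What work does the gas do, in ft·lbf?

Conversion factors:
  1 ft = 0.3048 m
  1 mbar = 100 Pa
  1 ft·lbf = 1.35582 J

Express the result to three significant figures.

490 ft·lbf

9.00×10⁴ mbar → 9×10⁶ Pa
54.7 cm² → 0.00547 m²
F = P × A = 9×10⁶ × 0.00547 = 49230 N
0.0443 ft → 0.0135026 m
W = F × d = 49230 × 0.0135026 = 664.733 J
In ft·lbf: 664.733 / 1.35582 = 490.281 ft·lbf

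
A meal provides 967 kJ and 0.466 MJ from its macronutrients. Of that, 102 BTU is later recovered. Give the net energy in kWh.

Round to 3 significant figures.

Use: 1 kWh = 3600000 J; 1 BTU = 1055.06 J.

0.368 kWh

967 kJ × 1000 = 967000 J
0.466 MJ × 1000000 = 466000 J
102 BTU × 1055.06 = 107616 J
Net: 967000 + 466000 − 107616 = 1.32538×10⁶ J
In kWh: 1.32538×10⁶ / 3600000 = 0.368161 kWh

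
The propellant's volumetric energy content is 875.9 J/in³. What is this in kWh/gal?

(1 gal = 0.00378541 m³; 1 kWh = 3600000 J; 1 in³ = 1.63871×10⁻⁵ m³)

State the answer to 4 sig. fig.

0.05620 kWh/gal

875.9 J/in³ ÷ 1.63871×10⁻⁵ m³/in³ = 5.34506×10⁷ J/m³
5.34506×10⁷ J/m³ ÷ 3600000 J/kWh × 0.00378541 m³/gal = 0.0562035 kWh/gal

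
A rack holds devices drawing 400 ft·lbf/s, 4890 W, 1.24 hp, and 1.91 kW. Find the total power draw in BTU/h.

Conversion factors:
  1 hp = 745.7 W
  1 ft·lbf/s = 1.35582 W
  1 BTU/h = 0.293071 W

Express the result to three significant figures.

2.82×10⁴ BTU/h

400 ft·lbf/s × 1.35582 = 542.328 W
4890 W (already W)
1.24 hp × 745.7 = 924.668 W
1.91 kW × 1000 = 1910 W
Total: 542.328 + 4890 + 924.668 + 1910 = 8267 W
In BTU/h: 8267 / 0.293071 = 28208.2 BTU/h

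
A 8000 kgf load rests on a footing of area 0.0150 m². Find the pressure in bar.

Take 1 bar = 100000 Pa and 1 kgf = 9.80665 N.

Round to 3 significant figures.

8000 kgf × 9.80665 = 78453.2 N
P = F / A = 78453.2 N / 0.015 m² = 5.23021×10⁶ Pa
5.23021×10⁶ Pa ÷ (100000 Pa/bar) = 52.3021 bar

52.3 bar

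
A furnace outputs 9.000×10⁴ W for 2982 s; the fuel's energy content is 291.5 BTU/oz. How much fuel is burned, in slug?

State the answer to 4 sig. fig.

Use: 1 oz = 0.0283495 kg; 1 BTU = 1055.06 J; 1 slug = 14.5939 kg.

1.695 slug

E = P × t = 90000 × 2982 = 2.6838×10⁸ J
291.5 BTU/oz → 1.08485×10⁷ J/kg
m = E / e_s = 2.6838×10⁸ / 1.08485×10⁷ = 24.7389 kg
In slug: 24.7389 / 14.5939 = 1.69515 slug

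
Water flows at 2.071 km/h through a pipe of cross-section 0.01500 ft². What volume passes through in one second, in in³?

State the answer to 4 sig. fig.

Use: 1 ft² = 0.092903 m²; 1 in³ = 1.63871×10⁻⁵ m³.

48.92 in³

2.071 km/h × (1/3.6) → 0.575278 m/s
0.01500 ft² × 0.092903 → 0.00139354 m²
V = v × A × t = 0.575278 m/s × 0.00139354 m² × 1 s = 8.01673×10⁻⁴ m³
8.01673×10⁻⁴ m³ ÷ (1.63871×10⁻⁵ m³/in³) = 48.921 in³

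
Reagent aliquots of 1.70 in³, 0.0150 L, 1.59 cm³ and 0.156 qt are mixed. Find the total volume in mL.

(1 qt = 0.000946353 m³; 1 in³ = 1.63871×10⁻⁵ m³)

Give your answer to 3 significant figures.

192 mL

1.70 in³ × 1.63871×10⁻⁵ = 2.78581×10⁻⁵ m³
0.0150 L × 0.001 = 1.5×10⁻⁵ m³
1.59 cm³ × 10⁻⁶ = 1.59×10⁻⁶ m³
0.156 qt × 0.000946353 = 1.47631×10⁻⁴ m³
Sum: 2.78581×10⁻⁵ + 1.5×10⁻⁵ + 1.59×10⁻⁶ + 1.47631×10⁻⁴ = 1.92079×10⁻⁴ m³
In mL: 1.92079×10⁻⁴ / 10⁻⁶ = 192.079 mL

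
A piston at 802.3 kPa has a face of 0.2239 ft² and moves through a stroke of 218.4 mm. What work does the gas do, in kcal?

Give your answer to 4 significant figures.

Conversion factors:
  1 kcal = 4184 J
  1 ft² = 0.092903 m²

0.8711 kcal

802.3 kPa → 802300 Pa
0.2239 ft² → 0.020801 m²
F = P × A = 802300 × 0.020801 = 16688.6 N
218.4 mm → 0.2184 m
W = F × d = 16688.6 × 0.2184 = 3644.79 J
In kcal: 3644.79 / 4184 = 0.871126 kcal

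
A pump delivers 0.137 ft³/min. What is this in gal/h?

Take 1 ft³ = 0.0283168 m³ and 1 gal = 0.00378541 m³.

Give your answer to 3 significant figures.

0.137 ft³/min × 0.0283168 m³/ft³ ÷ 60 s/min = 6.46567×10⁻⁵ m³/s
6.46567×10⁻⁵ m³/s ÷ 0.00378541 m³/gal × 3600 s/h = 61.4898 gal/h

61.5 gal/h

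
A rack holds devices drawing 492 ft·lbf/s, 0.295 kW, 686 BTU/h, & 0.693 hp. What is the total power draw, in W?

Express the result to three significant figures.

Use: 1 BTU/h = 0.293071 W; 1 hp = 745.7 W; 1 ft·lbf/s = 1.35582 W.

1680 W

492 ft·lbf/s × 1.35582 = 667.063 W
0.295 kW × 1000 = 295 W
686 BTU/h × 0.293071 = 201.047 W
0.693 hp × 745.7 = 516.77 W
Total: 667.063 + 295 + 201.047 + 516.77 = 1679.88 W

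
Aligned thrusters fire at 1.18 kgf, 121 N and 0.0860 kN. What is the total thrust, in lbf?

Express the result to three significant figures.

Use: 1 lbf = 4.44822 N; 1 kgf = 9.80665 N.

1.18 kgf × 9.80665 = 11.5718 N
121 N (already N)
0.0860 kN × 1000 = 86 N
Combined: 11.5718 + 121 + 86 = 218.572 N
In lbf: 218.572 / 4.44822 = 49.137 lbf

49.1 lbf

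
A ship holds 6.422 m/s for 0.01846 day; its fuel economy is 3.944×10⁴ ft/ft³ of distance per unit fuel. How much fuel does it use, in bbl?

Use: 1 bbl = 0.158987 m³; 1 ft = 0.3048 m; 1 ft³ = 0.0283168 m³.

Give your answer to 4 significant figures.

0.01846 day → 1594.94 s
d = v × t = 6.422 × 1594.94 = 10242.7 m
3.944×10⁴ ft/ft³ → 424529 m/m³
V = d / (distance per unit fuel) = 10242.7 / 424529 = 0.0241272 m³
In bbl: 0.0241272 / 0.158987 = 0.151756 bbl

0.1518 bbl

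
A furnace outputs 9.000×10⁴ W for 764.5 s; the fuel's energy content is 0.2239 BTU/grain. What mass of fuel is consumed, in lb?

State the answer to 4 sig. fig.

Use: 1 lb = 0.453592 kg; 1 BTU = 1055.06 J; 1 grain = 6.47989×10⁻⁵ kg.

E = P × t = 90000 × 764.5 = 6.8805×10⁷ J
0.2239 BTU/grain → 3.64555×10⁶ J/kg
m = E / e_s = 6.8805×10⁷ / 3.64555×10⁶ = 18.8737 kg
In lb: 18.8737 / 0.453592 = 41.6094 lb

41.61 lb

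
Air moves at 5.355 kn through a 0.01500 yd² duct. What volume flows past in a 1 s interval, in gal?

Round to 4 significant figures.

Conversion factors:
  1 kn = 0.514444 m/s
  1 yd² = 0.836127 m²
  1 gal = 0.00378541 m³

5.355 kn × 0.514444 → 2.75485 m/s
0.01500 yd² × 0.836127 → 0.0125419 m²
V = v × A × t = 2.75485 m/s × 0.0125419 m² × 1 s = 0.0345511 m³
0.0345511 m³ ÷ (0.00378541 m³/gal) = 9.12744 gal

9.127 gal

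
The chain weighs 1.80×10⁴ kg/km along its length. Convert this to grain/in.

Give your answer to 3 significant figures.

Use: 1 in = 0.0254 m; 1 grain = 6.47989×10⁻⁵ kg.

1.80×10⁴ kg/km ÷ 1000 m/km = 18 kg/m
18 kg/m ÷ 6.47989×10⁻⁵ kg/grain × 0.0254 m/in = 7055.68 grain/in

7060 grain/in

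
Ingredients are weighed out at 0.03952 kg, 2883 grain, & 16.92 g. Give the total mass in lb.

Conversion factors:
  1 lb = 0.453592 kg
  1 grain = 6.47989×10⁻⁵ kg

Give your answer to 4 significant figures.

0.03952 kg (already kg)
2883 grain × 6.47989×10⁻⁵ = 0.186815 kg
16.92 g × 0.001 = 0.01692 kg
Total: 0.03952 + 0.186815 + 0.01692 = 0.243255 kg
In lb: 0.243255 / 0.453592 = 0.536286 lb

0.5363 lb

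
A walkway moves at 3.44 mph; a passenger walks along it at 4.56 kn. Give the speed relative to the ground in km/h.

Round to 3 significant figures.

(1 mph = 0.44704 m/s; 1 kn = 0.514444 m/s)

3.44 mph × 0.44704 = 1.53782 m/s
4.56 kn × 0.514444 = 2.34586 m/s
Total: 1.53782 + 2.34586 = 3.88368 m/s
In km/h: 3.88368 / (1/3.6) = 13.9812 km/h

14.0 km/h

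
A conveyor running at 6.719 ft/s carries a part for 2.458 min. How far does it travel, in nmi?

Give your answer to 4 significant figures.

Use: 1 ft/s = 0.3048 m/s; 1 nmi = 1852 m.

0.1631 nmi

6.719 ft/s × 0.3048 → 2.04795 m/s
2.458 min × 60 → 147.48 s
d = v × t = 2.04795 m/s × 147.48 s = 302.032 m
302.032 m ÷ (1852 m/nmi) = 0.163084 nmi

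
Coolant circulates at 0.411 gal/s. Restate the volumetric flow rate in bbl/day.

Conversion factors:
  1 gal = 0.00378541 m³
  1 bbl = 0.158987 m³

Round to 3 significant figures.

0.411 gal/s × 0.00378541 m³/gal = 0.0015558 m³/s
0.0015558 m³/s ÷ 0.158987 m³/bbl × 86400 s/day = 845.485 bbl/day

845 bbl/day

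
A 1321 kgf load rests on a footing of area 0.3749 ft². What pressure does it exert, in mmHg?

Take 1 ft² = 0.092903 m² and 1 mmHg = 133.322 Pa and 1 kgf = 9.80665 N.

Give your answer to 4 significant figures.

1321 kgf × 9.80665 = 12954.6 N
0.3749 ft² × 0.092903 = 0.0348293 m²
P = F / A = 12954.6 N / 0.0348293 m² = 371945 Pa
371945 Pa ÷ (133.322 Pa/mmHg) = 2789.82 mmHg

2790 mmHg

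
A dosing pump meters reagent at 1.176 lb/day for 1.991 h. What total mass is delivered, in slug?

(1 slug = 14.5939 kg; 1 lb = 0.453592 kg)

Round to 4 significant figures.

0.003032 slug

1.176 lb/day → 6.17389×10⁻⁶ kg/s
1.991 h → 7167.6 s
m = ṁ × t = 6.17389×10⁻⁶ × 7167.6 = 0.044252 kg
In slug: 0.044252 / 14.5939 = 0.00303223 slug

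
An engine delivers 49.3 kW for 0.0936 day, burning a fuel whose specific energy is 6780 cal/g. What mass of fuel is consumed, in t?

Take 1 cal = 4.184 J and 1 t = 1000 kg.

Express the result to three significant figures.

49.3 kW → 49300 W
0.0936 day → 8087.04 s
E = P × t = 49300 × 8087.04 = 3.98691×10⁸ J
6780 cal/g → 2.83675×10⁷ J/kg
m = E / e_s = 3.98691×10⁸ / 2.83675×10⁷ = 14.0545 kg
In t: 14.0545 / 1000 = 0.0140545 t

0.0141 t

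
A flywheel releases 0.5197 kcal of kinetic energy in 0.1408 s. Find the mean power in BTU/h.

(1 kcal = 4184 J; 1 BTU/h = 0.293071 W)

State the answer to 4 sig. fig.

5.269×10⁴ BTU/h

0.5197 kcal × 4184 = 2174.42 J
P = E / t = 2174.42 J / 0.1408 s = 15443.3 W
15443.3 W ÷ (0.293071 W/BTU/h) = 52694.7 BTU/h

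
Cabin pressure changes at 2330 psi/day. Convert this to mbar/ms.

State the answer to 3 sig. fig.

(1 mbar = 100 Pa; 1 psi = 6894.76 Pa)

2330 psi/day × 6894.76 Pa/psi ÷ 86400 s/day = 185.935 Pa/s
185.935 Pa/s ÷ 100 Pa/mbar × 0.001 s/ms = 0.00185935 mbar/ms

0.00186 mbar/ms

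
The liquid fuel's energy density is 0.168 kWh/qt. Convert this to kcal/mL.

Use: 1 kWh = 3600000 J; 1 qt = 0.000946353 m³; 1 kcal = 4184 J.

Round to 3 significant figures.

0.168 kWh/qt × 3600000 J/kWh ÷ 0.000946353 m³/qt = 6.39085×10⁸ J/m³
6.39085×10⁸ J/m³ ÷ 4184 J/kcal × 10⁻⁶ m³/mL = 0.152745 kcal/mL

0.153 kcal/mL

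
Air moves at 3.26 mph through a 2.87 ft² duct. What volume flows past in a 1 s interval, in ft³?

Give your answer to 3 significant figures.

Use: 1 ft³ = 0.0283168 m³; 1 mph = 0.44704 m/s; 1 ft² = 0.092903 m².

3.26 mph × 0.44704 → 1.45735 m/s
2.87 ft² × 0.092903 → 0.266632 m²
V = v × A × t = 1.45735 m/s × 0.266632 m² × 1 s = 0.388576 m³
0.388576 m³ ÷ (0.0283168 m³/ft³) = 13.7225 ft³

13.7 ft³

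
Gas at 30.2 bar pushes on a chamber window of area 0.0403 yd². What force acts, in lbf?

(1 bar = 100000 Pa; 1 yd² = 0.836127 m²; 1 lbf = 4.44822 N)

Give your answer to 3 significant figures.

30.2 bar × 100000 = 3.02×10⁶ Pa
0.0403 yd² × 0.836127 = 0.0336959 m²
F = P × A = 3.02×10⁶ Pa × 0.0336959 m² = 101762 N
101762 N ÷ (4.44822 N/lbf) = 22877 lbf

2.29×10⁴ lbf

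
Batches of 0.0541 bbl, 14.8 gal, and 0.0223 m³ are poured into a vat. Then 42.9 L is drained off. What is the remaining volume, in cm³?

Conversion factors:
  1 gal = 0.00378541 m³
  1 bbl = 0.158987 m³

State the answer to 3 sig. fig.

0.0541 bbl × 0.158987 = 0.0086012 m³
14.8 gal × 0.00378541 = 0.0560241 m³
0.0223 m³ (already m³)
42.9 L × 0.001 = 0.0429 m³
Result: 0.0086012 + 0.0560241 + 0.0223 − 0.0429 = 0.0440253 m³
In cm³: 0.0440253 / 10⁻⁶ = 44025.3 cm³

4.40×10⁴ cm³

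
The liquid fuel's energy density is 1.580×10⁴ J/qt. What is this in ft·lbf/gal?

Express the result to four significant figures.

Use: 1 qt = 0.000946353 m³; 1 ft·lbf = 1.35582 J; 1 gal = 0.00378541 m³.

1.580×10⁴ J/qt ÷ 0.000946353 m³/qt = 1.66957×10⁷ J/m³
1.66957×10⁷ J/m³ ÷ 1.35582 J/ft·lbf × 0.00378541 m³/gal = 46613.9 ft·lbf/gal

4.661×10⁴ ft·lbf/gal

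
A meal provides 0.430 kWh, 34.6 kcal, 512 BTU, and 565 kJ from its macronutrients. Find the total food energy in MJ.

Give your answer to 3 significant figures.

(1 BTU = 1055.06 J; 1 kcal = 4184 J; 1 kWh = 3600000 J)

0.430 kWh × 3600000 → 1.548×10⁶ J
34.6 kcal × 4184 → 144766 J
512 BTU × 1055.06 → 540191 J
565 kJ × 1000 → 565000 J
Combined: 1.548×10⁶ + 144766 + 540191 + 565000 = 2.79796×10⁶ J
In MJ: 2.79796×10⁶ / 1000000 = 2.79796 MJ

2.80 MJ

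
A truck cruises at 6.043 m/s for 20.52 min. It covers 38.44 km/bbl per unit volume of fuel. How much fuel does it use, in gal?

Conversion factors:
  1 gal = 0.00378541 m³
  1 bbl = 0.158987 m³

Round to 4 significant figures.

20.52 min → 1231.2 s
d = v × t = 6.043 × 1231.2 = 7440.14 m
38.44 km/bbl → 241781 m/m³
V = d / (distance per unit fuel) = 7440.14 / 241781 = 0.0307722 m³
In gal: 0.0307722 / 0.00378541 = 8.12916 gal

8.129 gal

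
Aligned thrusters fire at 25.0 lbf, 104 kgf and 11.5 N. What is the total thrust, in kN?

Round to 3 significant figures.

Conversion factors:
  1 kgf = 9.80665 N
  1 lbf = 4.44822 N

1.14 kN

25.0 lbf × 4.44822 = 111.206 N
104 kgf × 9.80665 = 1019.89 N
11.5 N (already N)
Sum: 111.206 + 1019.89 + 11.5 = 1142.6 N
In kN: 1142.6 / 1000 = 1.1426 kN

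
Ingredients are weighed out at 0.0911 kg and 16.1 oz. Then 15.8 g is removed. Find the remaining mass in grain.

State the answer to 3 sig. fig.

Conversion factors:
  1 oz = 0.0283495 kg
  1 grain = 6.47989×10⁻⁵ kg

0.0911 kg (already kg)
16.1 oz × 0.0283495 → 0.456427 kg
15.8 g × 0.001 → 0.0158 kg
Net: 0.0911 + 0.456427 − 0.0158 = 0.531727 kg
In grain: 0.531727 / 6.47989×10⁻⁵ = 8205.8 grain

8210 grain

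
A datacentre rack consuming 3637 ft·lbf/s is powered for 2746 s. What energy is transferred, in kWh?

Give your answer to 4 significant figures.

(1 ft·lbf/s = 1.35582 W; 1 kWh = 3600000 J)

3.761 kWh

3637 ft·lbf/s × 1.35582 → 4931.12 W
E = P × t = 4931.12 W × 2746 s = 1.35409×10⁷ J
1.35409×10⁷ J ÷ (3600000 J/kWh) = 3.76136 kWh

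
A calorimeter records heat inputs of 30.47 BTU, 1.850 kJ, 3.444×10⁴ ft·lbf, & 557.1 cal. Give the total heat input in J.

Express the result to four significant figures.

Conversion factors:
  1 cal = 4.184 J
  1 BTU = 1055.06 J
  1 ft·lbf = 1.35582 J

8.302×10⁴ J

30.47 BTU × 1055.06 → 32147.7 J
1.850 kJ × 1000 → 1850 J
3.444×10⁴ ft·lbf × 1.35582 → 46694.4 J
557.1 cal × 4.184 → 2330.91 J
Total: 32147.7 + 1850 + 46694.4 + 2330.91 = 83023 J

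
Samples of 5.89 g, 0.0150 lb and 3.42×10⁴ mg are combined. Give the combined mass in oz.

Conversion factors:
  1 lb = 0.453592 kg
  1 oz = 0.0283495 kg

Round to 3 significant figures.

1.65 oz

5.89 g × 0.001 → 0.00589 kg
0.0150 lb × 0.453592 → 0.00680388 kg
3.42×10⁴ mg × 10⁻⁶ → 0.0342 kg
Sum: 0.00589 + 0.00680388 + 0.0342 = 0.0468939 kg
In oz: 0.0468939 / 0.0283495 = 1.65413 oz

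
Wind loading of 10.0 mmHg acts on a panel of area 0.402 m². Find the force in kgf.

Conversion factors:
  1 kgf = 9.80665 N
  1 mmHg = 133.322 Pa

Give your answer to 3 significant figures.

10.0 mmHg × 133.322 = 1333.22 Pa
F = P × A = 1333.22 Pa × 0.402 m² = 535.954 N
535.954 N ÷ (9.80665 N/kgf) = 54.6521 kgf

54.7 kgf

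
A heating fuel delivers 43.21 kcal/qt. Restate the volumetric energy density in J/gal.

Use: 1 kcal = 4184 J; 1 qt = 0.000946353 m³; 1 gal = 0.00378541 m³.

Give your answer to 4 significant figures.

7.232×10⁵ J/gal

43.21 kcal/qt × 4184 J/kcal ÷ 0.000946353 m³/qt = 1.91039×10⁸ J/m³
1.91039×10⁸ J/m³ × 0.00378541 m³/gal = 723161 J/gal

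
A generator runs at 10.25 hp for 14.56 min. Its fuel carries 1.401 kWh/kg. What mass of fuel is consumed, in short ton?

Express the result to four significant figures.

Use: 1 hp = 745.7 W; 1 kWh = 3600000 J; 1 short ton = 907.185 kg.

0.001459 short ton

10.25 hp → 7643.42 W
14.56 min → 873.6 s
E = P × t = 7643.42 × 873.6 = 6.67729×10⁶ J
1.401 kWh/kg → 5.0436×10⁶ J/kg
m = E / e_s = 6.67729×10⁶ / 5.0436×10⁶ = 1.32391 kg
In short ton: 1.32391 / 907.185 = 0.00145936 short ton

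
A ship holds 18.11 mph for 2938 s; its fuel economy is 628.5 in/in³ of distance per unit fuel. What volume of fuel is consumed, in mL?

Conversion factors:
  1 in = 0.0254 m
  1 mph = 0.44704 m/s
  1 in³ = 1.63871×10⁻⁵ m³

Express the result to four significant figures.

2.442×10⁴ mL

18.11 mph → 8.09589 m/s
d = v × t = 8.09589 × 2938 = 23785.7 m
628.5 in/in³ → 974175 m/m³
V = d / (distance per unit fuel) = 23785.7 / 974175 = 0.0244162 m³
In mL: 0.0244162 / 10⁻⁶ = 24416.2 mL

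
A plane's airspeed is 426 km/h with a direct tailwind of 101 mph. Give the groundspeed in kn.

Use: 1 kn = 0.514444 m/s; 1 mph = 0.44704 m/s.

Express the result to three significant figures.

318 kn

426 km/h × (1/3.6) → 118.333 m/s
101 mph × 0.44704 → 45.151 m/s
Combined: 118.333 + 45.151 = 163.484 m/s
In kn: 163.484 / 0.514444 = 317.788 kn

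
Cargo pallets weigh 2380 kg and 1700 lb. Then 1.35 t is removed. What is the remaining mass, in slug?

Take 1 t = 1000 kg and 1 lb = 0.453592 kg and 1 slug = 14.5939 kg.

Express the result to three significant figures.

123 slug

2380 kg (already kg)
1700 lb × 0.453592 = 771.106 kg
1.35 t × 1000 = 1350 kg
Sum: 2380 + 771.106 − 1350 = 1801.11 kg
In slug: 1801.11 / 14.5939 = 123.415 slug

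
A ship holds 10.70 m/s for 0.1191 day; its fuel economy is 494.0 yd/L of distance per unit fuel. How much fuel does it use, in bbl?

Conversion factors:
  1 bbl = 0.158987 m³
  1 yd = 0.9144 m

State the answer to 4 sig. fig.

0.1191 day → 10290.2 s
d = v × t = 10.7 × 10290.2 = 110105 m
494.0 yd/L → 451714 m/m³
V = d / (distance per unit fuel) = 110105 / 451714 = 0.243749 m³
In bbl: 0.243749 / 0.158987 = 1.53314 bbl

1.533 bbl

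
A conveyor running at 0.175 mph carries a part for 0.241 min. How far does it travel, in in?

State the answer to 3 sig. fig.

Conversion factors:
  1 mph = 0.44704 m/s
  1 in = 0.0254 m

44.5 in

0.175 mph × 0.44704 = 0.078232 m/s
0.241 min × 60 = 14.46 s
d = v × t = 0.078232 m/s × 14.46 s = 1.13123 m
1.13123 m ÷ (0.0254 m/in) = 44.5366 in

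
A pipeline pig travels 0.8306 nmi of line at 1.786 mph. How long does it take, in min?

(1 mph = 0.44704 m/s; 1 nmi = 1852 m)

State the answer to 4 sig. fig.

32.11 min

0.8306 nmi × 1852 = 1538.27 m
1.786 mph × 0.44704 = 0.798413 m/s
t = d / v = 1538.27 m / 0.798413 m/s = 1926.66 s
1926.66 s ÷ (60 s/min) = 32.111 min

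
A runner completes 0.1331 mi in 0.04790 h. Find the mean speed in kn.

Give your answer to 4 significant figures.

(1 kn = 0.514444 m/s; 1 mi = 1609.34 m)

2.415 kn

0.1331 mi × 1609.34 → 214.203 m
0.04790 h × 3600 → 172.44 s
v = d / t = 214.203 m / 172.44 s = 1.24219 m/s
1.24219 m/s ÷ (0.514444 m/s/kn) = 2.41463 kn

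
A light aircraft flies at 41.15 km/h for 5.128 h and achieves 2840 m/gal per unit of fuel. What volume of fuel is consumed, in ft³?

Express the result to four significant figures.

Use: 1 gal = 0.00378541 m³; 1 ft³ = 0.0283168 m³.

41.15 km/h → 11.4306 m/s
5.128 h → 18460.8 s
d = v × t = 11.4306 × 18460.8 = 211018 m
2840 m/gal → 750249 m/m³
V = d / (distance per unit fuel) = 211018 / 750249 = 0.281264 m³
In ft³: 0.281264 / 0.0283168 = 9.93276 ft³

9.933 ft³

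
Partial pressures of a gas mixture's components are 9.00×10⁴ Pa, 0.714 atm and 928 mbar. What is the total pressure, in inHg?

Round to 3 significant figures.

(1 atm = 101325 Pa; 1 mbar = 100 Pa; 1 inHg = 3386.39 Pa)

75.3 inHg

9.00×10⁴ Pa (already Pa)
0.714 atm × 101325 = 72346 Pa
928 mbar × 100 = 92800 Pa
Combined: 90000 + 72346 + 92800 = 255146 Pa
In inHg: 255146 / 3386.39 = 75.3445 inHg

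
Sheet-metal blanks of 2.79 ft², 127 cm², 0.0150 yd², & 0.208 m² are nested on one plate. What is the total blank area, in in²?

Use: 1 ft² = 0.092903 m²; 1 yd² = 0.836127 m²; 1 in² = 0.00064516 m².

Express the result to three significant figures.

763 in²

2.79 ft² × 0.092903 = 0.259199 m²
127 cm² × 0.0001 = 0.0127 m²
0.0150 yd² × 0.836127 = 0.0125419 m²
0.208 m² (already m²)
Total: 0.259199 + 0.0127 + 0.0125419 + 0.208 = 0.492441 m²
In in²: 0.492441 / 0.00064516 = 763.285 in²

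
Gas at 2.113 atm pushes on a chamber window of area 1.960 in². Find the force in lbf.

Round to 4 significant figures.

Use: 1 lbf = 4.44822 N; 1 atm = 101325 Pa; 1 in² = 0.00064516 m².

2.113 atm × 101325 = 214100 Pa
1.960 in² × 0.00064516 = 0.00126451 m²
F = P × A = 214100 Pa × 0.00126451 m² = 270.732 N
270.732 N ÷ (4.44822 N/lbf) = 60.863 lbf

60.86 lbf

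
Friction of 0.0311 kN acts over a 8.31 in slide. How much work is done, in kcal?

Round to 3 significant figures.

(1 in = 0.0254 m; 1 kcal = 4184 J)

0.00157 kcal

0.0311 kN × 1000 → 31.1 N
8.31 in × 0.0254 → 0.211074 m
W = F × d = 31.1 N × 0.211074 m = 6.5644 J
6.5644 J ÷ (4184 J/kcal) = 0.00156893 kcal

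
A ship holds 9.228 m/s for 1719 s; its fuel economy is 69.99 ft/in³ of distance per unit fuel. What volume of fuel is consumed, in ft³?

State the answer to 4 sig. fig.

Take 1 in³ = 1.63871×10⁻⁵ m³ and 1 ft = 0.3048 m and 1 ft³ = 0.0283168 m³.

0.4303 ft³

d = v × t = 9.228 × 1719 = 15862.9 m
69.99 ft/in³ → 1.30181×10⁶ m/m³
V = d / (distance per unit fuel) = 15862.9 / 1.30181×10⁶ = 0.0121853 m³
In ft³: 0.0121853 / 0.0283168 = 0.430321 ft³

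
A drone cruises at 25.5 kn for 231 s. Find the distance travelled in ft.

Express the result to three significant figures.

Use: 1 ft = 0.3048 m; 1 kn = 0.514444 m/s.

9940 ft

25.5 kn × 0.514444 → 13.1183 m/s
d = v × t = 13.1183 m/s × 231 s = 3030.33 m
3030.33 m ÷ (0.3048 m/ft) = 9942.03 ft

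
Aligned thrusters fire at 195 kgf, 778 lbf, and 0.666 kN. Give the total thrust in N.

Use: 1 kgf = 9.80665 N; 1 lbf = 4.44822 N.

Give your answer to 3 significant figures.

195 kgf × 9.80665 = 1912.3 N
778 lbf × 4.44822 = 3460.72 N
0.666 kN × 1000 = 666 N
Combined: 1912.3 + 3460.72 + 666 = 6039.02 N

6040 N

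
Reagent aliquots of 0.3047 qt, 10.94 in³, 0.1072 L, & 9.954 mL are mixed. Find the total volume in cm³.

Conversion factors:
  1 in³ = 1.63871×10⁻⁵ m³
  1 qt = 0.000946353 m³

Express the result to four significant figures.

584.8 cm³

0.3047 qt × 0.000946353 = 2.88354×10⁻⁴ m³
10.94 in³ × 1.63871×10⁻⁵ = 1.79275×10⁻⁴ m³
0.1072 L × 0.001 = 1.072×10⁻⁴ m³
9.954 mL × 10⁻⁶ = 9.954×10⁻⁶ m³
Sum: 2.88354×10⁻⁴ + 1.79275×10⁻⁴ + 1.072×10⁻⁴ + 9.954×10⁻⁶ = 5.84783×10⁻⁴ m³
In cm³: 5.84783×10⁻⁴ / 10⁻⁶ = 584.783 cm³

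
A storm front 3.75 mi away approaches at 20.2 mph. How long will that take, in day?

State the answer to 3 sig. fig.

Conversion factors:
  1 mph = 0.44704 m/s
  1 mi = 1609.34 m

3.75 mi × 1609.34 = 6035.02 m
20.2 mph × 0.44704 = 9.03021 m/s
t = d / v = 6035.02 m / 9.03021 m/s = 668.314 s
668.314 s ÷ (86400 s/day) = 0.00773512 day

0.00774 day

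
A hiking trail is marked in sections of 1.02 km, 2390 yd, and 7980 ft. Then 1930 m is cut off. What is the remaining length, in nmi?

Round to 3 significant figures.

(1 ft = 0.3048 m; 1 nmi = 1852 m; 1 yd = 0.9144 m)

1.02 km × 1000 = 1020 m
2390 yd × 0.9144 = 2185.42 m
7980 ft × 0.3048 = 2432.3 m
1930 m (already m)
Result: 1020 + 2185.42 + 2432.3 − 1930 = 3707.72 m
In nmi: 3707.72 / 1852 = 2.00201 nmi

2.00 nmi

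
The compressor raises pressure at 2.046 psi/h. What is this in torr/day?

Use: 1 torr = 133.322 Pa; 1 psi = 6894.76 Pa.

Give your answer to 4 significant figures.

2.046 psi/h × 6894.76 Pa/psi ÷ 3600 s/h = 3.91852 Pa/s
3.91852 Pa/s ÷ 133.322 Pa/torr × 86400 s/day = 2539.42 torr/day

2539 torr/day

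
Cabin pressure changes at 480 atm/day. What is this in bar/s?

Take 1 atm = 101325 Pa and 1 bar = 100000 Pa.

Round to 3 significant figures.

0.00563 bar/s

480 atm/day × 101325 Pa/atm ÷ 86400 s/day = 562.917 Pa/s
562.917 Pa/s ÷ 100000 Pa/bar = 0.00562917 bar/s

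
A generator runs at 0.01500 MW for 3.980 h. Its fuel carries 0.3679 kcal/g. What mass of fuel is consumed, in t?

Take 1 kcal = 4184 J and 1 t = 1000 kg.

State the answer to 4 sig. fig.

0.1396 t

0.01500 MW → 15000 W
3.980 h → 14328 s
E = P × t = 15000 × 14328 = 2.1492×10⁸ J
0.3679 kcal/g → 1.53929×10⁶ J/kg
m = E / e_s = 2.1492×10⁸ / 1.53929×10⁶ = 139.623 kg
In t: 139.623 / 1000 = 0.139623 t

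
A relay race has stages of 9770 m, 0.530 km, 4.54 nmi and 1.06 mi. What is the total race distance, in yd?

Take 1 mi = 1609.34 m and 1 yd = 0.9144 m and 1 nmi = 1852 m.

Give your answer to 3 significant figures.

9770 m (already m)
0.530 km × 1000 → 530 m
4.54 nmi × 1852 → 8408.08 m
1.06 mi × 1609.34 → 1705.9 m
Combined: 9770 + 530 + 8408.08 + 1705.9 = 20414 m
In yd: 20414 / 0.9144 = 22325 yd

2.23×10⁴ yd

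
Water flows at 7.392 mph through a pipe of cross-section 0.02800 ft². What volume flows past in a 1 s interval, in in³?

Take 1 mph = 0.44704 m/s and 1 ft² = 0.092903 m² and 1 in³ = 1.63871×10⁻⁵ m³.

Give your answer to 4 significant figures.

524.6 in³

7.392 mph × 0.44704 → 3.30452 m/s
0.02800 ft² × 0.092903 → 0.00260128 m²
V = v × A × t = 3.30452 m/s × 0.00260128 m² × 1 s = 0.00859598 m³
0.00859598 m³ ÷ (1.63871×10⁻⁵ m³/in³) = 524.558 in³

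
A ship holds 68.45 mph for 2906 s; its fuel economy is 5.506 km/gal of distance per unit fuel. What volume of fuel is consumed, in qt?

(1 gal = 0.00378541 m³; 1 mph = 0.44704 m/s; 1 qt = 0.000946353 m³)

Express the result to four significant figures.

64.60 qt

68.45 mph → 30.5999 m/s
d = v × t = 30.5999 × 2906 = 88923.3 m
5.506 km/gal → 1.45453×10⁶ m/m³
V = d / (distance per unit fuel) = 88923.3 / 1.45453×10⁶ = 0.0611354 m³
In qt: 0.0611354 / 0.000946353 = 64.6011 qt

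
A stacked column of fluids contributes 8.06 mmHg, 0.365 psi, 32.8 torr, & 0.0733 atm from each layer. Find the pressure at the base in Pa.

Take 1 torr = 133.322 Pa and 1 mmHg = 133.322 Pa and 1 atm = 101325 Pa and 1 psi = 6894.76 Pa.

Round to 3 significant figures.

1.54×10⁴ Pa

8.06 mmHg × 133.322 = 1074.58 Pa
0.365 psi × 6894.76 = 2516.59 Pa
32.8 torr × 133.322 = 4372.96 Pa
0.0733 atm × 101325 = 7427.12 Pa
Total: 1074.58 + 2516.59 + 4372.96 + 7427.12 = 15391.2 Pa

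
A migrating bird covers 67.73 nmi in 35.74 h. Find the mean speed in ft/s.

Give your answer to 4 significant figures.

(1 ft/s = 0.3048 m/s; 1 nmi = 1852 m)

67.73 nmi × 1852 → 125436 m
35.74 h × 3600 → 128664 s
v = d / t = 125436 m / 128664 s = 0.974911 m/s
0.974911 m/s ÷ (0.3048 m/s/ft/s) = 3.19853 ft/s

3.199 ft/s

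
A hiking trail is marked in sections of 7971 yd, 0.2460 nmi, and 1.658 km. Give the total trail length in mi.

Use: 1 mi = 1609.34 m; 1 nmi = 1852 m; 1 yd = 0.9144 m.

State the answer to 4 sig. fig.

5.842 mi

7971 yd × 0.9144 → 7288.68 m
0.2460 nmi × 1852 → 455.592 m
1.658 km × 1000 → 1658 m
Combined: 7288.68 + 455.592 + 1658 = 9402.27 m
In mi: 9402.27 / 1609.34 = 5.84231 mi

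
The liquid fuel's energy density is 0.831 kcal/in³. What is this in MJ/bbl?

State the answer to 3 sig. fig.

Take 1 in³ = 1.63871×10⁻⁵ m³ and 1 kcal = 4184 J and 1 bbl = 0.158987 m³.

0.831 kcal/in³ × 4184 J/kcal ÷ 1.63871×10⁻⁵ m³/in³ = 2.12173×10⁸ J/m³
2.12173×10⁸ J/m³ ÷ 1000000 J/MJ × 0.158987 m³/bbl = 33.7327 MJ/bbl

33.7 MJ/bbl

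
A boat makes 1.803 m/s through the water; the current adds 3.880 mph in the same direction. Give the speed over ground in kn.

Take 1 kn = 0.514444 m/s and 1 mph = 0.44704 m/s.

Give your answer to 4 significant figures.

1.803 m/s (already m/s)
3.880 mph × 0.44704 → 1.73452 m/s
Sum: 1.803 + 1.73452 = 3.53752 m/s
In kn: 3.53752 / 0.514444 = 6.87639 kn

6.876 kn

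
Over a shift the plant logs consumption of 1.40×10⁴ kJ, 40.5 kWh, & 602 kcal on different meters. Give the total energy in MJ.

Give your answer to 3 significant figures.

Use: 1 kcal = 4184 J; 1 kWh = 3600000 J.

162 MJ

1.40×10⁴ kJ × 1000 → 1.4×10⁷ J
40.5 kWh × 3600000 → 1.458×10⁸ J
602 kcal × 4184 → 2.51877×10⁶ J
Total: 1.4×10⁷ + 1.458×10⁸ + 2.51877×10⁶ = 1.62319×10⁸ J
In MJ: 1.62319×10⁸ / 1000000 = 162.319 MJ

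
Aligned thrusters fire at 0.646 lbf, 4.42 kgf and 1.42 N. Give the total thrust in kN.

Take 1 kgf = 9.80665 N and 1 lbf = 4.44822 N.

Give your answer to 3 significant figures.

0.0476 kN

0.646 lbf × 4.44822 = 2.87355 N
4.42 kgf × 9.80665 = 43.3454 N
1.42 N (already N)
Total: 2.87355 + 43.3454 + 1.42 = 47.6389 N
In kN: 47.6389 / 1000 = 0.0476389 kN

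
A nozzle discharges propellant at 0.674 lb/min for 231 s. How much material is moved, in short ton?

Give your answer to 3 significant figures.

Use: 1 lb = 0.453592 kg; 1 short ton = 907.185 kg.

0.674 lb/min → 0.00509535 kg/s
m = ṁ × t = 0.00509535 × 231 = 1.17703 kg
In short ton: 1.17703 / 907.185 = 0.00129745 short ton

0.00130 short ton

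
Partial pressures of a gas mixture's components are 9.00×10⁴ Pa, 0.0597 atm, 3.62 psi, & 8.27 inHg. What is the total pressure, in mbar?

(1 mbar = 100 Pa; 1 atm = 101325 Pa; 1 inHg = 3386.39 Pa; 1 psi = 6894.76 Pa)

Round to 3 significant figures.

9.00×10⁴ Pa (already Pa)
0.0597 atm × 101325 = 6049.1 Pa
3.62 psi × 6894.76 = 24959 Pa
8.27 inHg × 3386.39 = 28005.4 Pa
Total: 90000 + 6049.1 + 24959 + 28005.4 = 149014 Pa
In mbar: 149014 / 100 = 1490.14 mbar

1490 mbar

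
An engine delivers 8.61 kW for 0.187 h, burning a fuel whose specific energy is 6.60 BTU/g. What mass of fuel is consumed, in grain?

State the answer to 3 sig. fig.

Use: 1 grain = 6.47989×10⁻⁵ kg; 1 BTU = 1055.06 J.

1.28×10⁴ grain

8.61 kW → 8610 W
0.187 h → 673.2 s
E = P × t = 8610 × 673.2 = 5.79625×10⁶ J
6.60 BTU/g → 6.9634×10⁶ J/kg
m = E / e_s = 5.79625×10⁶ / 6.9634×10⁶ = 0.832388 kg
In grain: 0.832388 / 6.47989×10⁻⁵ = 12845.7 grain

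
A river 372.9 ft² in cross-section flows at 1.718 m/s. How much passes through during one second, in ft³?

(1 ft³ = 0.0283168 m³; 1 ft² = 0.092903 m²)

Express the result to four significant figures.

2102 ft³

372.9 ft² × 0.092903 → 34.6435 m²
V = v × A × t = 1.718 m/s × 34.6435 m² × 1 s = 59.5175 m³
59.5175 m³ ÷ (0.0283168 m³/ft³) = 2101.84 ft³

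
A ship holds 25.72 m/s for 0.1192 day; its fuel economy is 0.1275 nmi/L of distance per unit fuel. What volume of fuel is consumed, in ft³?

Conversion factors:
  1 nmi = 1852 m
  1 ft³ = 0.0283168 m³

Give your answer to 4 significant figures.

39.62 ft³

0.1192 day → 10298.9 s
d = v × t = 25.72 × 10298.9 = 264888 m
0.1275 nmi/L → 236130 m/m³
V = d / (distance per unit fuel) = 264888 / 236130 = 1.12179 m³
In ft³: 1.12179 / 0.0283168 = 39.6157 ft³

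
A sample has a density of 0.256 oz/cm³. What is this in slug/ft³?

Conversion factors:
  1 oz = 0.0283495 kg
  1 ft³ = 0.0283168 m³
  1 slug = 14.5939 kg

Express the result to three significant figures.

14.1 slug/ft³

0.256 oz/cm³ × 0.0283495 kg/oz ÷ 10⁻⁶ m³/cm³ = 7257.47 kg/m³
7257.47 kg/m³ ÷ 14.5939 kg/slug × 0.0283168 m³/ft³ = 14.0818 slug/ft³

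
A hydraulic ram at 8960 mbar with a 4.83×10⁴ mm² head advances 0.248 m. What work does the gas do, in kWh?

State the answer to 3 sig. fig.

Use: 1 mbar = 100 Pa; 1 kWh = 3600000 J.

8960 mbar → 896000 Pa
4.83×10⁴ mm² → 0.0483 m²
F = P × A = 896000 × 0.0483 = 43276.8 N
W = F × d = 43276.8 × 0.248 = 10732.6 J
In kWh: 10732.6 / 3600000 = 0.00298128 kWh

0.00298 kWh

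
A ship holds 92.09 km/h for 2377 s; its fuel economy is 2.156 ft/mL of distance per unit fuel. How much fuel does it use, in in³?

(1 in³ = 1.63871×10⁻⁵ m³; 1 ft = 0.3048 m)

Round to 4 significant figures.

92.09 km/h → 25.5806 m/s
d = v × t = 25.5806 × 2377 = 60805.1 m
2.156 ft/mL → 657149 m/m³
V = d / (distance per unit fuel) = 60805.1 / 657149 = 0.0925286 m³
In in³: 0.0925286 / 1.63871×10⁻⁵ = 5646.43 in³

5646 in³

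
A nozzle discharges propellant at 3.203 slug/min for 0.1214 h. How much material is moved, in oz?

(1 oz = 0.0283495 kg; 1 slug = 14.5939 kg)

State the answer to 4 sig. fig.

1.201×10⁴ oz

3.203 slug/min → 0.779071 kg/s
0.1214 h → 437.04 s
m = ṁ × t = 0.779071 × 437.04 = 340.485 kg
In oz: 340.485 / 0.0283495 = 12010.3 oz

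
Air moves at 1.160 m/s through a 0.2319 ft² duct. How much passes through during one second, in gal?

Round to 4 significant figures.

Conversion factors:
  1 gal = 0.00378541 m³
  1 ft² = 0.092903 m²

0.2319 ft² × 0.092903 → 0.0215442 m²
V = v × A × t = 1.16 m/s × 0.0215442 m² × 1 s = 0.0249913 m³
0.0249913 m³ ÷ (0.00378541 m³/gal) = 6.60201 gal

6.602 gal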